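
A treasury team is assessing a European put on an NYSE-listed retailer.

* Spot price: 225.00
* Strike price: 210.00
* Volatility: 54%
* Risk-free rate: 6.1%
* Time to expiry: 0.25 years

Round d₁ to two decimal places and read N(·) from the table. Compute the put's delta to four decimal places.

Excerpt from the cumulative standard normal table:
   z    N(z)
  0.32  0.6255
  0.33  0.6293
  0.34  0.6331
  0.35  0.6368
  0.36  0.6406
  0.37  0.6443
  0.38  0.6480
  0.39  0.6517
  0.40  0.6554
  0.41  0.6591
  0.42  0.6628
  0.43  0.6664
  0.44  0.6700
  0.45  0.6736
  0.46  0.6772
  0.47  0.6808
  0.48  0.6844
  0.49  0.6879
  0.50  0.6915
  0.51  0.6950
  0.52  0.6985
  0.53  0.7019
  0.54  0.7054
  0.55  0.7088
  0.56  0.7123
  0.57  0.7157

σ√T = 0.54·√0.25 = 0.2700
ln(S/K) + (r + σ²/2)T = ln(225/210) + (0.061 + 0.54²/2)·0.25 = 0.0690 + 0.0517 = 0.1207
d₁ = 0.1207 / 0.2700 = 0.4470 → 0.45
N(d₁) = N(0.45) = 0.6736
Δ_put = N(d₁) − 1 = 0.6736 − 1 = -0.3264

-0.3264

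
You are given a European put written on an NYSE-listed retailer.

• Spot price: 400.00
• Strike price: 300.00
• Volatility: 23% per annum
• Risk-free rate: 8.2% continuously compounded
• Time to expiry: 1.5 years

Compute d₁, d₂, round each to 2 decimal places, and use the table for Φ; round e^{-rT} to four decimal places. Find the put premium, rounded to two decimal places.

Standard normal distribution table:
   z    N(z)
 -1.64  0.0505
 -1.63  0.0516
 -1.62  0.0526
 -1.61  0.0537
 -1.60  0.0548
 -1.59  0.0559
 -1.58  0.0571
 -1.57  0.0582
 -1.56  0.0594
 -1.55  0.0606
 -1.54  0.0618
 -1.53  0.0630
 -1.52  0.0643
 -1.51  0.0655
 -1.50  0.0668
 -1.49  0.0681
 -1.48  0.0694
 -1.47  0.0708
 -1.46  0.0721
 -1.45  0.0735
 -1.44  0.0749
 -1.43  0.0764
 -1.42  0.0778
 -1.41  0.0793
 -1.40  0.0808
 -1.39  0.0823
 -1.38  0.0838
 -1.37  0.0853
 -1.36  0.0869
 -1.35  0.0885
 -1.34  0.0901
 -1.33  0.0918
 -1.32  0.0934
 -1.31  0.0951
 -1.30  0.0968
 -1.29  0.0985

2.86

σ√T = 0.23 × 1.2247 = 0.2817
d₁ = [ln(400/300) + (0.082 + 0.23²/2)·1.5] / 0.2817 = [0.2877 + 0.1627] / 0.2817 = 1.5988 → 1.60
d₂ = d₁ − σ√T = 1.5988 − 0.2817 = 1.3171 → 1.32
e^(−rT) = e^(−0.082·1.5) = 0.8843
P = 300·0.8843·N(-1.32) − 400·N(-1.60) = 300·0.8843·0.0934 − 400·0.0548 = 24.7781 − 21.9200 = 2.8581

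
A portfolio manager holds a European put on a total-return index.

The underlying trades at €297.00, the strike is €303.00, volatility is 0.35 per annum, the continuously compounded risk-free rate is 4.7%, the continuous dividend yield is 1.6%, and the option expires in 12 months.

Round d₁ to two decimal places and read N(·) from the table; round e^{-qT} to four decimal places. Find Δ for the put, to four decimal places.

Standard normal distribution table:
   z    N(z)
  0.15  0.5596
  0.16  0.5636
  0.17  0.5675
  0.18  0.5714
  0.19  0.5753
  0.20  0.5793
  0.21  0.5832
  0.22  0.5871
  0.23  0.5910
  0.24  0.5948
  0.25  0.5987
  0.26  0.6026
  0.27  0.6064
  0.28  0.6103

-0.4102

σ√T = 0.35·√1 = 0.3500
d₁ = [ln(297/303) + (0.047 − 0.016 + 0.35²/2)·1] / 0.3500 = [-0.0200 + 0.0922] / 0.3500 = 0.2064 ⇒ 0.21
N(d₁) = N(0.21) = 0.5832
Δ_put = e^(−qT)·(N(d₁) − 1) = 0.9841·(0.5832 − 1) = -0.4102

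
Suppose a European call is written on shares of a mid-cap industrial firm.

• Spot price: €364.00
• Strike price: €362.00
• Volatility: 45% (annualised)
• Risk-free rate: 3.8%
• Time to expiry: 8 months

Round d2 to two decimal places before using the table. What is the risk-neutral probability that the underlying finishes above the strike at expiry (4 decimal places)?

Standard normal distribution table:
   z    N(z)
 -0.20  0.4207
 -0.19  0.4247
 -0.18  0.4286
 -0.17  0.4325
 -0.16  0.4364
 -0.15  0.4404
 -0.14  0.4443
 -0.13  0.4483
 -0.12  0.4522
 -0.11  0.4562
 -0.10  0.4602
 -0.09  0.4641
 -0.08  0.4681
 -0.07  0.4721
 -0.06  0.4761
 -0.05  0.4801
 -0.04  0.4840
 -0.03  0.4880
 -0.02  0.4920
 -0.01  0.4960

σ√T = 0.45·√0.6667 = 0.3674
d₁ = [ln(364/362) + (0.038 + 0.45²/2)·0.6667] / 0.3674 = [0.0055 + 0.0928] / 0.3674 = 0.2677 → 0.27
d₂ = d₁ − σ√T = 0.2677 − 0.3674 = -0.0998 → -0.10
Pr(exercise) under Q = N(d₂) = 0.4602

0.4602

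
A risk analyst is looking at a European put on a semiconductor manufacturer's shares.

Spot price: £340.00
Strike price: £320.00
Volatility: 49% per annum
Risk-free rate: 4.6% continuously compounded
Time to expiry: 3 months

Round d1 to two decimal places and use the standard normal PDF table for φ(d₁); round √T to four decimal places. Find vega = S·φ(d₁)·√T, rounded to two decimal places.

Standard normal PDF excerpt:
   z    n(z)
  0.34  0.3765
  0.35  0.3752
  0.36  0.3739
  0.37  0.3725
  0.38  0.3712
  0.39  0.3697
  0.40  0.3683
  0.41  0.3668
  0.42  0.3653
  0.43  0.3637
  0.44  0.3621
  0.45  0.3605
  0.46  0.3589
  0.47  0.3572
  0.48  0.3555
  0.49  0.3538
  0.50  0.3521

62.10

σ√T = 0.49 × 0.5000 = 0.2450
ln(S/K) + (r + σ²/2)T = ln(340/320) + (0.046 + 0.49²/2)·0.25 = 0.0606 + 0.0415 = 0.1021
d₁ = 0.1021 / 0.2450 = 0.4169 which rounds to 0.42
√T = √0.25 = 0.5000
φ(d₁) = φ(0.42) = 0.3653
vega = S·φ(d₁)·√T = 340·0.3653·0.5000 = 62.1010
(Vega is the same for a European call and put with the same parameters.)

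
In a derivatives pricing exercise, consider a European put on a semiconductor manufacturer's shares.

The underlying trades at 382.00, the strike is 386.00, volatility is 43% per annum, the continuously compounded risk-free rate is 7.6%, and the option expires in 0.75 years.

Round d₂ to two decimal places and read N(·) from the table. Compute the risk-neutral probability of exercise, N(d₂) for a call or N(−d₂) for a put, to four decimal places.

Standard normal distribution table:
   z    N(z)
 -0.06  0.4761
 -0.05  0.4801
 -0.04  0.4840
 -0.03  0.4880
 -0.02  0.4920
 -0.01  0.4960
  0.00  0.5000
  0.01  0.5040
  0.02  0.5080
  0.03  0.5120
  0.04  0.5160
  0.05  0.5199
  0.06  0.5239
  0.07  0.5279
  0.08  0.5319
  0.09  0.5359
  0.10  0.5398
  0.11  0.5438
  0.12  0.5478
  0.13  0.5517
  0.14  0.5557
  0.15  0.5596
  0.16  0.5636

T = 0.75;  σ√T = 0.3724
d₁ = [ln(382/386) + (0.076 + 0.43²/2)·0.75] / 0.3724 = [-0.0104 + 0.1263] / 0.3724 = 0.3113 ≈ 0.31
d₂ = d₁ − σ√T = 0.3113 − 0.3724 = -0.0611 ≈ -0.06
Risk-neutral Pr[S_T < K] = N(−d₂) = N(0.06) = 0.5239

0.5239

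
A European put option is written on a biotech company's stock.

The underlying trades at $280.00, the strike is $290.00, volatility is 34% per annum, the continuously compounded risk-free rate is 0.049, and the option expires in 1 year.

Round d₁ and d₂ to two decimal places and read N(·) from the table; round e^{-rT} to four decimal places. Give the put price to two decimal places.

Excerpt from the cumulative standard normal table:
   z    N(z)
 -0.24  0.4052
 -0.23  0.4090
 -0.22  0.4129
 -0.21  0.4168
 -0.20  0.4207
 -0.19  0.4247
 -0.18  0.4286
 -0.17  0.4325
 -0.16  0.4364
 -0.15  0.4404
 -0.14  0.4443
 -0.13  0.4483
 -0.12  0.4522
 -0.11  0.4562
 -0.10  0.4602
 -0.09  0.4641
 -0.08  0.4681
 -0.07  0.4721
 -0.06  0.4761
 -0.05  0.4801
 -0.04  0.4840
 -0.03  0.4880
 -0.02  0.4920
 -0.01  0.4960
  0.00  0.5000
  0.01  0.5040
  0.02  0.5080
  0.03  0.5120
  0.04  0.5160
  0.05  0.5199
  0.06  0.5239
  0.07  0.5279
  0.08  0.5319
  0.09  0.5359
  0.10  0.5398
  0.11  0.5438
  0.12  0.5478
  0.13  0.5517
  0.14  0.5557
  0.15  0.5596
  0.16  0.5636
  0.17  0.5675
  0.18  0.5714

σ√T = 0.34 × 1.0000 = 0.3400
d₁ = [ln(280/290) + (0.049 + 0.34²/2)·1] / 0.3400 = [-0.0351 + 0.1068] / 0.3400 = 0.2109 → 0.21
d₂ = d₁ − σ√T = 0.2109 − 0.3400 = -0.1291 → -0.13
exp(−rT) = exp(−0.049·1) = 0.9522
P = 290·0.9522·N(0.13) − 280·N(-0.21) = 290·0.9522·0.5517 − 280·0.4168 = 152.3453 − 116.7040 = 35.6413

$35.64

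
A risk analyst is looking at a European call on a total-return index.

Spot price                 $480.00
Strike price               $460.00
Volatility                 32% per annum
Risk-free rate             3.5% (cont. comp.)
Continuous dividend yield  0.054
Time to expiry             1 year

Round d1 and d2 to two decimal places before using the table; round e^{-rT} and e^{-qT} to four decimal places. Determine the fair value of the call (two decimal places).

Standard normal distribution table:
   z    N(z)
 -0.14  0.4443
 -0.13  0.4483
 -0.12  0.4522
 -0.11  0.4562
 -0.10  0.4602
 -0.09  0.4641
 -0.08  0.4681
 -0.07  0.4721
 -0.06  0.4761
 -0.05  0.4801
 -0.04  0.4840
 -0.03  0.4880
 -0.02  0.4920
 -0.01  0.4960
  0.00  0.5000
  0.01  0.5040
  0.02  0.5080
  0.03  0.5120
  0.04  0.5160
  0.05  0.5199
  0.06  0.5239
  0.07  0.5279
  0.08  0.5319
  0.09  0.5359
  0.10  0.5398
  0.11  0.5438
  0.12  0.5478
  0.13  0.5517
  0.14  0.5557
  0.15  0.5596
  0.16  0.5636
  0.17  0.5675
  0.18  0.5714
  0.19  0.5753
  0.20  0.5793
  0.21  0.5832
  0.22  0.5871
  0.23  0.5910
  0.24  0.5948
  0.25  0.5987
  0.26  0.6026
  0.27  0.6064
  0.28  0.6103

σ√T = 0.32 × 1.0000 = 0.3200
d₁ = [ln(480/460) + (0.035 − 0.054 + 0.32²/2)·1] / 0.3200 = [0.0426 + 0.0322] / 0.3200 = 0.2336 → 0.23
d₂ = d₁ − σ√T = 0.2336 − 0.3200 = -0.0864 → -0.09
exp(−qT) = exp(−0.054·1) = 0.9474;  exp(−rT) = exp(−0.035·1) = 0.9656
N(d₁) = N(0.23) = 0.5910;  N(d₂) = N(-0.09) = 0.4641
C = 480·0.9474·0.5910 − 460·0.9656·0.4641 = 268.7584 − 206.1421 = 62.6164

$62.62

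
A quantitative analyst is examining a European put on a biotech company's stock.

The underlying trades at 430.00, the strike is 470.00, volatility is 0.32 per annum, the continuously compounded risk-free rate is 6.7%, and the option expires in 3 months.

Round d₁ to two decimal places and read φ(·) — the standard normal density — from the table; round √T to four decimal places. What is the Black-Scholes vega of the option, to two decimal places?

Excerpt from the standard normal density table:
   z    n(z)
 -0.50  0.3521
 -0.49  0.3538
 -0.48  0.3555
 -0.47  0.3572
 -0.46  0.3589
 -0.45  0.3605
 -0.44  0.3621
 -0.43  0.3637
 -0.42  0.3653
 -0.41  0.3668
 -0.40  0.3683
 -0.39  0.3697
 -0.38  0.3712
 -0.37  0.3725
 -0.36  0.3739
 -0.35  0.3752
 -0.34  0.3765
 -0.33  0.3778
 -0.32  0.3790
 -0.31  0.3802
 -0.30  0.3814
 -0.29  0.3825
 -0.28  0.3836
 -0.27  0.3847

σ√T = 0.32·√0.25 = 0.1600
d₁ = [ln(430/470) + (0.067 + 0.32²/2)·0.25] / 0.1600 = [-0.0889 + 0.0295] / 0.1600 = -0.3712 → -0.37
√T = √0.25 = 0.5000
φ(d₁) = φ(-0.37) = 0.3725
vega = S·φ(d₁)·√T = 430·0.3725·0.5000 = 80.0875
(The call has the same vega.)

80.09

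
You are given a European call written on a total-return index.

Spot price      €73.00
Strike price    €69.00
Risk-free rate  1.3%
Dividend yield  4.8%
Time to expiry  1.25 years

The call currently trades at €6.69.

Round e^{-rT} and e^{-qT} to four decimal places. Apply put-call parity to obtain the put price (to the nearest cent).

e^(−qT) = e^(−0.048·1.25) = 0.9418;  e^(−rT) = e^(−0.013·1.25) = 0.9839
Put-call parity: C − P = S·e^(−qT) − K·e^(−rT) = 73·0.9418 − 69·0.9839 = 68.7514 − 67.8891 = 0.8623
P = C − (C − P) = 6.69 − (0.8623) = 5.8277

€5.83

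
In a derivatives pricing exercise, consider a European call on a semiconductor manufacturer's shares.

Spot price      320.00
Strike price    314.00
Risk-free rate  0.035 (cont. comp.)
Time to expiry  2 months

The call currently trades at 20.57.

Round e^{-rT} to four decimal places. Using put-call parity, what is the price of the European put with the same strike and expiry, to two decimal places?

12.75

e^(−rT) = e^(−0.035·0.1667) = 0.9942
Put-call parity: C − P = S − K·e^(−rT) = 320 − 314·0.9942 = 320 − 312.1788 = 7.8212
P = C − (C − P) = 20.57 − (7.8212) = 12.7488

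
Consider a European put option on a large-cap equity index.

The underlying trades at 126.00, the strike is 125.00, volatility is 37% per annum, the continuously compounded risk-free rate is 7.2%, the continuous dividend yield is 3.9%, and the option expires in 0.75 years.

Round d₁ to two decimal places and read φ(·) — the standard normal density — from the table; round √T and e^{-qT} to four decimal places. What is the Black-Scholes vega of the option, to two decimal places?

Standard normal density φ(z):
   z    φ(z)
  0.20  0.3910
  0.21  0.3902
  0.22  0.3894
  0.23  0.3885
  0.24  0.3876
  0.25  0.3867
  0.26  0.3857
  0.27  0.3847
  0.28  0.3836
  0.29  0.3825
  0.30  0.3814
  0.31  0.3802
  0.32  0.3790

σ√T = 0.37 × 0.8660 = 0.3204
d₁ = [ln(126/125) + (0.072 − 0.039 + 0.37²/2)·0.75] / 0.3204 = [0.0080 + 0.0761] / 0.3204 = 0.2623 ≈ 0.26
√T = √0.75 = 0.8660
φ(d₁) = φ(0.26) = 0.3857
exp(−qT) = exp(−0.039·0.75) = 0.9712
vega = S·exp(−qT)·φ(d₁)·√T = 126·0.9712·0.3857·0.8660 = 40.8740

40.87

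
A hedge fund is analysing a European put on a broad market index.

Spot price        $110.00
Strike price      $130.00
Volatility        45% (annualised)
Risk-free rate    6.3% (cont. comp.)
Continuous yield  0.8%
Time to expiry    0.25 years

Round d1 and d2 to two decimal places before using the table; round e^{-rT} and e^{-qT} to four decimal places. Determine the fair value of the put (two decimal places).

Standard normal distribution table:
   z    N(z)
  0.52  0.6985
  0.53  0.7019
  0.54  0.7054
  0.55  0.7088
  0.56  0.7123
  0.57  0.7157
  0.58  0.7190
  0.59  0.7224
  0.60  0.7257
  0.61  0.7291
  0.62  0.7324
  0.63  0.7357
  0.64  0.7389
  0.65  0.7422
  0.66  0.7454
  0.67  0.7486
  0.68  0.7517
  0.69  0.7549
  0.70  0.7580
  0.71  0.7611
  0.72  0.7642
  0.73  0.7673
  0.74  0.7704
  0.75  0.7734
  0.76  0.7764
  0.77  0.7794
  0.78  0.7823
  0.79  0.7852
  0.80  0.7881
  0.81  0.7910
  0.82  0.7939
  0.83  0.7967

T = 0.25;  σ√T = 0.2250
d₁ = [ln(110/130) + (0.063 − 0.008 + 0.45²/2)·0.25] / 0.2250 = [-0.1671 + 0.0391] / 0.2250 = -0.5689 ≈ -0.57
d₂ = d₁ − σ√T = -0.5689 − 0.2250 = -0.7939 ≈ -0.79
e^(−qT) = e^(−0.008·0.25) = 0.9980;  e^(−rT) = e^(−0.063·0.25) = 0.9844
N(−d₂) = N(0.79) = 0.7852;  N(−d₁) = N(0.57) = 0.7157
P = 130·0.9844·0.7852 − 110·0.9980·0.7157 = 100.4836 − 78.5695 = 21.9141

$21.91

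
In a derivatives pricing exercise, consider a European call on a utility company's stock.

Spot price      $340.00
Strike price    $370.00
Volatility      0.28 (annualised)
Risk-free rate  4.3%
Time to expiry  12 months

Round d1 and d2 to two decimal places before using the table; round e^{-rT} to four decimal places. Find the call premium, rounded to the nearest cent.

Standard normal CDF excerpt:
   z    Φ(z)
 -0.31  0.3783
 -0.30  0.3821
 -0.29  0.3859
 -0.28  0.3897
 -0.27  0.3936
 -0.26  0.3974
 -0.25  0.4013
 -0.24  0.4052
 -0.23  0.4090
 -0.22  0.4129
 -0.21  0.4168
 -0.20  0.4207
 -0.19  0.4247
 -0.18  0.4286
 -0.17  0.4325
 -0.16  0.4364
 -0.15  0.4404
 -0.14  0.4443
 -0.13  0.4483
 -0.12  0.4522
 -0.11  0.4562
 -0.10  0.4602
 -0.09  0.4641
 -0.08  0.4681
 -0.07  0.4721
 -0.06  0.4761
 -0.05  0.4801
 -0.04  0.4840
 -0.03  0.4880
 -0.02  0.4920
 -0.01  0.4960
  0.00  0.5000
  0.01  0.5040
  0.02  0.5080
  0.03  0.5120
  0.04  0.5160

σ√T = 0.28·√1 = 0.2800
d₁ = [ln(340/370) + (0.043 + 0.28²/2)·1] / 0.2800 = [-0.0846 + 0.0822] / 0.2800 = -0.0084 → -0.01
d₂ = d₁ − σ√T = -0.0084 − 0.2800 = -0.2884 → -0.29
exp(−rT) = exp(−0.043·1) = 0.9579
N(d₁) = N(-0.01) = 0.4960;  N(d₂) = N(-0.29) = 0.3859
C = 340·0.4960 − 370·0.9579·0.3859 = 168.6400 − 136.7718 = 31.8682

$31.87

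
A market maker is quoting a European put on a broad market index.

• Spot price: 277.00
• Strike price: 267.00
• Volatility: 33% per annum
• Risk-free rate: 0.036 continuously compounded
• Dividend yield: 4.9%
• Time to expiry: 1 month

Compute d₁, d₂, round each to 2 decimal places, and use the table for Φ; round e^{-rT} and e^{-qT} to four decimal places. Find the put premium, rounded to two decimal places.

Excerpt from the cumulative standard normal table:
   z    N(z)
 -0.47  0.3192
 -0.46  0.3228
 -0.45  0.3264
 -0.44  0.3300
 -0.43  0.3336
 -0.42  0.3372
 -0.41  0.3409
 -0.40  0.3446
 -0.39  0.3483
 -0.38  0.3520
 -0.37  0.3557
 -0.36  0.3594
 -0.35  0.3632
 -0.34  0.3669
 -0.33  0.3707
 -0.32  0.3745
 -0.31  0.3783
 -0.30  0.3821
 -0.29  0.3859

5.66

σ√T = 0.33 × 0.2887 = 0.0953
d₁ = [ln(277/267) + (0.036 − 0.049 + ½·0.33²)·0.08333] / (σ√T) = (0.0368 + 0.0035) / 0.0953 = 0.4222 ⇒ 0.42
d₂ = 0.4222 − 0.0953 = 0.3270 ⇒ 0.33
exp(−qT) = exp(−0.049·0.08333) = 0.9959;  exp(−rT) = exp(−0.036·0.08333) = 0.9970
P = 267·0.9970·N(-0.33) − 277·0.9959·N(-0.42) = 267·0.9970·0.3707 − 277·0.9959·0.3372 = 98.6800 − 93.0214 = 5.6585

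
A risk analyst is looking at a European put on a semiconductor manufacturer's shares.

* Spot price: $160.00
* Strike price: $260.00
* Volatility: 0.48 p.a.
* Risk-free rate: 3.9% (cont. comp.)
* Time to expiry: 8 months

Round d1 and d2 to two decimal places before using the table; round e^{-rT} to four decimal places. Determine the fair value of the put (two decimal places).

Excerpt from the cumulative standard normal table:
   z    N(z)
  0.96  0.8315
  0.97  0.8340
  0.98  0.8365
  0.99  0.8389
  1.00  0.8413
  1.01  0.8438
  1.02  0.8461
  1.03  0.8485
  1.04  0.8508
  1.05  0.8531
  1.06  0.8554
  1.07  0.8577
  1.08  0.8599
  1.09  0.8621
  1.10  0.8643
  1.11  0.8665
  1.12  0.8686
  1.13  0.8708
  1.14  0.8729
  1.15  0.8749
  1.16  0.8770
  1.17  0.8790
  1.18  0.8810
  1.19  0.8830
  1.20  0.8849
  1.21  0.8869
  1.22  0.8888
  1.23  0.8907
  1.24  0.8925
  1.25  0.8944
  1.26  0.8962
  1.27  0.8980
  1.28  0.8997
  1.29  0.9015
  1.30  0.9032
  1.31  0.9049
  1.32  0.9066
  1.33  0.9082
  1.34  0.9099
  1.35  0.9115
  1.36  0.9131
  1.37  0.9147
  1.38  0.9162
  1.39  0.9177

σ√T = 0.48 × 0.8165 = 0.3919
ln(S/K) + (r + σ²/2)T = ln(160/260) + (0.039 + 0.48²/2)·0.6667 = -0.4855 + 0.1028 = -0.3827
d₁ = -0.3827 / 0.3919 = -0.9765 ≈ -0.98
d₂ = d₁ − σ√T = -0.9765 − 0.3919 = -1.3684 ≈ -1.37
e^(−rT) = e^(−0.039·0.6667) = 0.9743
N(−d₂) = N(1.37) = 0.9147;  N(−d₁) = N(0.98) = 0.8365
P = 260·0.9743·0.9147 − 160·0.8365 = 231.7100 − 133.8400 = 97.8700

$97.87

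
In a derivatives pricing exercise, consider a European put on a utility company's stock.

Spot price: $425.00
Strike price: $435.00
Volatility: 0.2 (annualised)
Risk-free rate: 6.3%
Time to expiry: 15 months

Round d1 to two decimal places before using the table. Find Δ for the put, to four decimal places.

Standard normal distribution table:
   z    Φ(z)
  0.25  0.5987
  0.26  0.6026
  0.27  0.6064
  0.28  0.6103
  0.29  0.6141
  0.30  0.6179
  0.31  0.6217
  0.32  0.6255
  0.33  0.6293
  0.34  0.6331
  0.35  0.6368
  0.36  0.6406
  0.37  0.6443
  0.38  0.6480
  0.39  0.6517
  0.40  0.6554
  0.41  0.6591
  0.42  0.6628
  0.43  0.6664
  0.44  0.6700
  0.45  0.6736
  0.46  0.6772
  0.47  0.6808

-0.3594

σ√T = 0.2·√1.25 = 0.2236
d₁ = [ln(425/435) + (0.063 + ½·0.2²)·1.25] / (σ√T) = (-0.0233 + 0.1038) / 0.2236 = 0.3600 which rounds to 0.36
N(d₁) = N(0.36) = 0.6406
Δ_put = N(d₁) − 1 = 0.6406 − 1 = -0.3594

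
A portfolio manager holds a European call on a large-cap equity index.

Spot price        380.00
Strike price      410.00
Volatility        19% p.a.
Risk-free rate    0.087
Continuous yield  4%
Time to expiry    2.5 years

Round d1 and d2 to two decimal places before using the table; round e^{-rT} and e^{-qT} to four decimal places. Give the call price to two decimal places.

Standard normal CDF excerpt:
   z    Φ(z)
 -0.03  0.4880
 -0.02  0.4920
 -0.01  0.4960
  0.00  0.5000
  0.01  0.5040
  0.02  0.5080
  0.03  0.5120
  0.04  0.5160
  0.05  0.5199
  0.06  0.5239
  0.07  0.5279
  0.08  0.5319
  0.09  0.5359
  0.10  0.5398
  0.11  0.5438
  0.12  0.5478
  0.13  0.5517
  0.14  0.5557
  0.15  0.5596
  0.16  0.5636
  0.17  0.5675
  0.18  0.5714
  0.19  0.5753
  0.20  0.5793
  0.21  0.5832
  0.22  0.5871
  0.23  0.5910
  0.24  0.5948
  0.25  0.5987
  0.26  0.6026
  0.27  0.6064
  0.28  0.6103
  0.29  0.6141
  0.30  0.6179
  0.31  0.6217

47.54

T = 2.5;  σ√T = 0.3004
d₁ = [ln(380/410) + (0.087 − 0.04 + 0.19²/2)·2.5] / 0.3004 = [-0.0760 + 0.1626] / 0.3004 = 0.2884 ≈ 0.29
d₂ = d₁ − σ√T = 0.2884 − 0.3004 = -0.0120 ≈ -0.01
e^(−qT) = e^(−0.04·2.5) = 0.9048;  e^(−rT) = e^(−0.087·2.5) = 0.8045
C = 380·0.9048·N(0.29) − 410·0.8045·N(-0.01) = 380·0.9048·0.6141 − 410·0.8045·0.4960 = 211.1423 − 163.6031 = 47.5392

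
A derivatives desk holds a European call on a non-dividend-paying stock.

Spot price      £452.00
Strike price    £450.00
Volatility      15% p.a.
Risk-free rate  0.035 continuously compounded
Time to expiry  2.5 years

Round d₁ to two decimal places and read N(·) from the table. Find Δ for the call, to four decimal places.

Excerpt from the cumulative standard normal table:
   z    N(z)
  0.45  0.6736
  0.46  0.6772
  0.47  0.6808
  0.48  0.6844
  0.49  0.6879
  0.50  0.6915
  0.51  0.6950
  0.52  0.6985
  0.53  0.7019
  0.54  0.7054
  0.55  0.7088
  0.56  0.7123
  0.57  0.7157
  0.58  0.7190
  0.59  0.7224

0.6950

σ√T = 0.15 × 1.5811 = 0.2372
d₁ = [ln(452/450) + (0.035 + ½·0.15²)·2.5] / (σ√T) = (0.0044 + 0.1156) / 0.2372 = 0.5062 → 0.51
N(d₁) = N(0.51) = 0.6950
Δ_call = N(d₁) = 0.6950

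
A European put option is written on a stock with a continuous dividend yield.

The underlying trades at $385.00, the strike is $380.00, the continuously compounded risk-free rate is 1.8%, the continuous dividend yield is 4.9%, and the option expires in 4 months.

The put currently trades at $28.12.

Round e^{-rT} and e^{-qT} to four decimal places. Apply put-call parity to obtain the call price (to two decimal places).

$29.16

exp(−qT) = exp(−0.049·0.3333) = 0.9838;  exp(−rT) = exp(−0.018·0.3333) = 0.9940
Put-call parity: C − P = S·e^(−qT) − K·e^(−rT) = 385·0.9838 − 380·0.9940 = 378.7630 − 377.7200 = 1.0430
C = P + (C − P) = 28.12 + (1.0430) = 29.1630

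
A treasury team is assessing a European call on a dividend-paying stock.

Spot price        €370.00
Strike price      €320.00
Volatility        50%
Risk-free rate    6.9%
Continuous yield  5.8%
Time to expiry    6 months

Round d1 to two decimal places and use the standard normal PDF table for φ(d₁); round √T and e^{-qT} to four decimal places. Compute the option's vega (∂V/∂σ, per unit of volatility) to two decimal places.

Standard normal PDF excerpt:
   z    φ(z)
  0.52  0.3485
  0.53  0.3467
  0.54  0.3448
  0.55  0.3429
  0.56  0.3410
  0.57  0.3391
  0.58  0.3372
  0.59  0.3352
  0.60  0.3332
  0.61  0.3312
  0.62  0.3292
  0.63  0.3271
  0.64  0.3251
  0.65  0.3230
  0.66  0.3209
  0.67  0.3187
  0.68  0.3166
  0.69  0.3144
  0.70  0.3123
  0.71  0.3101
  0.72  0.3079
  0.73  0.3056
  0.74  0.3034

T = 0.5;  σ√T = 0.3536
d₁ = [ln(370/320) + (0.069 − 0.058 + 0.5²/2)·0.5] / 0.3536 = [0.1452 + 0.0680] / 0.3536 = 0.6030 which rounds to 0.60
√T = √0.5 = 0.7071
φ(d₁) = φ(0.60) = 0.3332
e^(−qT) = e^(−0.058·0.5) = 0.9714
vega = S·e^(−qT)·φ(d₁)·√T = 370·0.9714·0.3332·0.7071 = 84.6809
(Call and put vega coincide under Black-Scholes.)

84.68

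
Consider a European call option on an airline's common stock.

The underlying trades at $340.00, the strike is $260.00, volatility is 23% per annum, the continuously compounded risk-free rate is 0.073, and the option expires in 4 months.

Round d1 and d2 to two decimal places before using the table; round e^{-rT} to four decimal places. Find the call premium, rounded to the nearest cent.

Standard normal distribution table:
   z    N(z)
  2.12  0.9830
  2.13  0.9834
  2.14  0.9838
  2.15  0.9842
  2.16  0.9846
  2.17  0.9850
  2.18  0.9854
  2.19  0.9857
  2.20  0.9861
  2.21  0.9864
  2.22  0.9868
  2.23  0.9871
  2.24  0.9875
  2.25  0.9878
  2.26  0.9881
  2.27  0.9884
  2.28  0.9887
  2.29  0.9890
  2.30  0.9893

$86.41

T = 0.3333;  σ√T = 0.1328
ln(S/K) + (r + σ²/2)T = ln(340/260) + (0.073 + 0.23²/2)·0.3333 = 0.2683 + 0.0331 = 0.3014
d₁ = 0.3014 / 0.1328 = 2.2698 ≈ 2.27
d₂ = d₁ − σ√T = 2.2698 − 0.1328 = 2.1371 ≈ 2.14
e^(−rT) = e^(−0.073·0.3333) = 0.9760
C = 340·N(2.27) − 260·0.9760·N(2.14) = 340·0.9884 − 260·0.9760·0.9838 = 336.0560 − 249.6491 = 86.4069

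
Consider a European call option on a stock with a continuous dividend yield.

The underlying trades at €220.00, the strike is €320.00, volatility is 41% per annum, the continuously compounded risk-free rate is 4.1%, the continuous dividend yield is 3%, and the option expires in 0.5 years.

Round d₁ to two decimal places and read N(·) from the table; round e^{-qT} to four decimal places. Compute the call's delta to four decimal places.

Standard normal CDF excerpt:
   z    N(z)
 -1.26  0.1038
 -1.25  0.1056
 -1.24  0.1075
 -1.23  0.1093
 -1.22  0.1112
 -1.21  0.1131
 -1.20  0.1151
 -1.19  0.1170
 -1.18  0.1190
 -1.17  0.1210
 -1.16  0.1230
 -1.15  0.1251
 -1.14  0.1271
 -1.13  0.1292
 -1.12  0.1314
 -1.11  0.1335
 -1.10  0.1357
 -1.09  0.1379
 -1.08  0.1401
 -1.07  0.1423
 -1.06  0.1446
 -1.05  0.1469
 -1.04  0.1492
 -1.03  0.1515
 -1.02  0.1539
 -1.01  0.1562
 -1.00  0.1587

0.1273

T = 0.5;  σ√T = 0.2899
d₁ = [ln(220/320) + (0.041 − 0.03 + 0.41²/2)·0.5] / 0.2899 = [-0.3747 + 0.0475] / 0.2899 = -1.1285 ≈ -1.13
N(d₁) = N(-1.13) = 0.1292
Δ_call = exp(−qT)·N(d₁) = 0.9851·0.1292 = 0.1273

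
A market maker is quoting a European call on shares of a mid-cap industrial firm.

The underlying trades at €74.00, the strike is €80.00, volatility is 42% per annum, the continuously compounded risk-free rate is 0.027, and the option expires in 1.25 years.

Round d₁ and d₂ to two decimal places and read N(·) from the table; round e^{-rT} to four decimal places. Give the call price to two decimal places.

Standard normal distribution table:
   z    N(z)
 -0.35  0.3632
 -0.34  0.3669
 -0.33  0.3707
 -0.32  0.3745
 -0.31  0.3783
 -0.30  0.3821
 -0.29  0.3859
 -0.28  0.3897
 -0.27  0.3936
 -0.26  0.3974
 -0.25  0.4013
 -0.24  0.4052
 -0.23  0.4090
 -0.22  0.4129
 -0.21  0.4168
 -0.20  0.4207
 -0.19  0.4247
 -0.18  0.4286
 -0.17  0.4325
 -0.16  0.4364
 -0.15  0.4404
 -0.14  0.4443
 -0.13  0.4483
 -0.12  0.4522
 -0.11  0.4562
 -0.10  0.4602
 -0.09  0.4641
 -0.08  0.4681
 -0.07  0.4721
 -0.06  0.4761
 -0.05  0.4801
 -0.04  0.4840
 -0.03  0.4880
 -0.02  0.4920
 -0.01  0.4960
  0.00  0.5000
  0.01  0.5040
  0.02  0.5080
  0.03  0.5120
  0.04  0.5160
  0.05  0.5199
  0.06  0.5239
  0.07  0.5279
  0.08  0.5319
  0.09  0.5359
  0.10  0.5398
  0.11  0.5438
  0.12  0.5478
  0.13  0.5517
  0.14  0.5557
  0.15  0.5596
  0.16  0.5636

€12.45

σ√T = 0.42 × 1.1180 = 0.4696
d₁ = [ln(74/80) + (0.027 + ½·0.42²)·1.25] / (σ√T) = (-0.0780 + 0.1440) / 0.4696 = 0.1406 ≈ 0.14
d₂ = 0.1406 − 0.4696 = -0.3289 ≈ -0.33
exp(−rT) = exp(−0.027·1.25) = 0.9668
N(d₁) = N(0.14) = 0.5557;  N(d₂) = N(-0.33) = 0.3707
C = 74·0.5557 − 80·0.9668·0.3707 = 41.1218 − 28.6714 = 12.4504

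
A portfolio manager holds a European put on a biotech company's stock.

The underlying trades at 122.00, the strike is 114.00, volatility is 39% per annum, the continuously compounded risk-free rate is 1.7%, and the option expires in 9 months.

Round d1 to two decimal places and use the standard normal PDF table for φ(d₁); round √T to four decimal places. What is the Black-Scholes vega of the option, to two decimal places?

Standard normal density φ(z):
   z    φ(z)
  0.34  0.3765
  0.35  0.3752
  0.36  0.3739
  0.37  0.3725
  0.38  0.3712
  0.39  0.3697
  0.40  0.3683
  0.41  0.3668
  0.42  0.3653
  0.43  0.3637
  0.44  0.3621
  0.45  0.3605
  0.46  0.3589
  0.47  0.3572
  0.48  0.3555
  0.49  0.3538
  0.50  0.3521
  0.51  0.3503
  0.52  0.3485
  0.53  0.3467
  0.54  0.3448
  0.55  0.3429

σ√T = 0.39·√0.75 = 0.3377
d₁ = [ln(122/114) + (0.017 + ½·0.39²)·0.75] / (σ√T) = (0.0678 + 0.0698) / 0.3377 = 0.4074 which rounds to 0.41
√T = √0.75 = 0.8660
φ(d₁) = φ(0.41) = 0.3668
vega = S·φ(d₁)·√T = 122·0.3668·0.8660 = 38.7532

38.75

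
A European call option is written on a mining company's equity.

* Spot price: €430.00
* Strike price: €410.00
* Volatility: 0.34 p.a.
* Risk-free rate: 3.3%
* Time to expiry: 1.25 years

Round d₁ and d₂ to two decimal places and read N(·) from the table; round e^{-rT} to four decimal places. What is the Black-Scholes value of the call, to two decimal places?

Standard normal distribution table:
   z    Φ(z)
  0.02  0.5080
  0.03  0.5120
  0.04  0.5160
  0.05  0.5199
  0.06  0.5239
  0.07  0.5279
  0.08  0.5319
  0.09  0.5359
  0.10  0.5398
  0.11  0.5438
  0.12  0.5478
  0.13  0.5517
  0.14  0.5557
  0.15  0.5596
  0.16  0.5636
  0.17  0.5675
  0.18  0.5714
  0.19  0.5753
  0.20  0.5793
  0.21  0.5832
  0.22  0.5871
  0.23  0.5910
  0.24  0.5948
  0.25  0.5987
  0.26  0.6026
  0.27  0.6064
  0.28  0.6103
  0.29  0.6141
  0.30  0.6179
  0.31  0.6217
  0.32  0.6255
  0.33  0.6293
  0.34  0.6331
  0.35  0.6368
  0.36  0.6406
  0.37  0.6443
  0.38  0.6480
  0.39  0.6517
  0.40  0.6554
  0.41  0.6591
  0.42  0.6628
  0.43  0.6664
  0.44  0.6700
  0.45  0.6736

€81.99

T = 1.25;  σ√T = 0.3801
d₁ = [ln(430/410) + (0.033 + 0.34²/2)·1.25] / 0.3801 = [0.0476 + 0.1135] / 0.3801 = 0.4239 → 0.42
d₂ = d₁ − σ√T = 0.4239 − 0.3801 = 0.0437 → 0.04
e^(−rT) = e^(−0.033·1.25) = 0.9596
N(d₁) = N(0.42) = 0.6628;  N(d₂) = N(0.04) = 0.5160
C = 430·0.6628 − 410·0.9596·0.5160 = 285.0040 − 203.0130 = 81.9910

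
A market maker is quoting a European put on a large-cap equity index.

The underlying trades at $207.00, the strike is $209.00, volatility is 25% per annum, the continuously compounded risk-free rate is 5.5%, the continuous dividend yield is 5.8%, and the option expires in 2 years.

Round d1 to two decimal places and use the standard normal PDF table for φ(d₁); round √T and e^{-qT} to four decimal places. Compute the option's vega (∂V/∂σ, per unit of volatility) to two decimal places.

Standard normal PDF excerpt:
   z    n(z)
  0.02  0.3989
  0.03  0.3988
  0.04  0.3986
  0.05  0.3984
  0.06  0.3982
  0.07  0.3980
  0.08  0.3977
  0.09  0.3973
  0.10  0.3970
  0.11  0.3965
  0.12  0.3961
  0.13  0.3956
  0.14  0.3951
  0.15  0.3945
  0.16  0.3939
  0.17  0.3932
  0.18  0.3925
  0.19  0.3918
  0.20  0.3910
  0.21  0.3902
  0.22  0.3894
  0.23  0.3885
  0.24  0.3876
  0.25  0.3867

103.13

σ√T = 0.25 × 1.4142 = 0.3536
d₁ = [ln(207/209) + (0.055 − 0.058 + ½·0.25²)·2] / (σ√T) = (-0.0096 + 0.0565) / 0.3536 = 0.1326 → 0.13
√T = √2 = 1.4142
φ(d₁) = φ(0.13) = 0.3956
exp(−qT) = exp(−0.058·2) = 0.8905
vega = S·exp(−qT)·φ(d₁)·√T = 207·0.8905·0.3956·1.4142 = 103.1268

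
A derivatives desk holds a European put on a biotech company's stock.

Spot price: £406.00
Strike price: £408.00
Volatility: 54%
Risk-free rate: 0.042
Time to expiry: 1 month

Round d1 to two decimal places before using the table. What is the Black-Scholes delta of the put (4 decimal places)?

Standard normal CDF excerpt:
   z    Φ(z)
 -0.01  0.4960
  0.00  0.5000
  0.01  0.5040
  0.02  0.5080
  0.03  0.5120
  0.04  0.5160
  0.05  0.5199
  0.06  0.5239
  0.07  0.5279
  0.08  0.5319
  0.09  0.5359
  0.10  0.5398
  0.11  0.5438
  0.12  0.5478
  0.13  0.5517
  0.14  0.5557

-0.4721

σ√T = 0.54 × 0.2887 = 0.1559
d₁ = [ln(406/408) + (0.042 + 0.54²/2)·0.08333] / 0.1559 = [-0.0049 + 0.0157] / 0.1559 = 0.0689 → 0.07
N(d₁) = N(0.07) = 0.5279
Δ_put = N(d₁) − 1 = 0.5279 − 1 = -0.4721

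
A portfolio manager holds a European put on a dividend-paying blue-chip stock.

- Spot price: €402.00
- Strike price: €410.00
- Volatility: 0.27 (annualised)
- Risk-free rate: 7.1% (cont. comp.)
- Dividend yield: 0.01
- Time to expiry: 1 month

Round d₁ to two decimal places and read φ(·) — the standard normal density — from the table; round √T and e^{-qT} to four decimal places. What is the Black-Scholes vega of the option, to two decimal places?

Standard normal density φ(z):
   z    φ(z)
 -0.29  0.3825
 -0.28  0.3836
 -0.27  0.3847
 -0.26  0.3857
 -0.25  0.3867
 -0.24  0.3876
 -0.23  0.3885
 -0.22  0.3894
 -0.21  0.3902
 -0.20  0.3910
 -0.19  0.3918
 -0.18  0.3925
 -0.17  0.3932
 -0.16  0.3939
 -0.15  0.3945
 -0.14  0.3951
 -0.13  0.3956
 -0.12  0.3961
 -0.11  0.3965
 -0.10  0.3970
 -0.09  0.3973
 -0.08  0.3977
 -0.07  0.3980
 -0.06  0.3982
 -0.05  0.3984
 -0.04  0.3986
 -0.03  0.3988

T = 0.08333;  σ√T = 0.0779
d₁ = [ln(402/410) + (0.071 − 0.01 + 0.27²/2)·0.08333] / 0.0779 = [-0.0197 + 0.0081] / 0.0779 = -0.1486 ⇒ -0.15
√T = √0.08333 = 0.2887
φ(d₁) = φ(-0.15) = 0.3945
e^(−qT) = e^(−0.01·0.08333) = 0.9992
vega = S·e^(−qT)·φ(d₁)·√T = 402·0.9992·0.3945·0.2887 = 45.7480

45.75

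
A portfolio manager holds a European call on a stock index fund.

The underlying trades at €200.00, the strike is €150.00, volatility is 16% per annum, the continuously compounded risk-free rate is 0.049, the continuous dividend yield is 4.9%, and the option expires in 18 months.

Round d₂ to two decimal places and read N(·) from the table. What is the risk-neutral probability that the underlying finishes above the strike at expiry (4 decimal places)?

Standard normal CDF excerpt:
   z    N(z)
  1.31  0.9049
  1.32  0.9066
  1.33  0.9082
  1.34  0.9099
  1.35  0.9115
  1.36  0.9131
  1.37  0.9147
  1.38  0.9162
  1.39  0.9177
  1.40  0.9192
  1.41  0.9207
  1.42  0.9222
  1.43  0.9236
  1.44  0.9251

σ√T = 0.16 × 1.2247 = 0.1960
d₁ = [ln(200/150) + (0.049 − 0.049 + ½·0.16²)·1.5] / (σ√T) = (0.2877 + 0.0192) / 0.1960 = 1.5661 which rounds to 1.57
d₂ = 1.5661 − 0.1960 = 1.3701 which rounds to 1.37
Risk-neutral Pr[S_T > K] = N(d₂) = N(1.37) = 0.9147

0.9147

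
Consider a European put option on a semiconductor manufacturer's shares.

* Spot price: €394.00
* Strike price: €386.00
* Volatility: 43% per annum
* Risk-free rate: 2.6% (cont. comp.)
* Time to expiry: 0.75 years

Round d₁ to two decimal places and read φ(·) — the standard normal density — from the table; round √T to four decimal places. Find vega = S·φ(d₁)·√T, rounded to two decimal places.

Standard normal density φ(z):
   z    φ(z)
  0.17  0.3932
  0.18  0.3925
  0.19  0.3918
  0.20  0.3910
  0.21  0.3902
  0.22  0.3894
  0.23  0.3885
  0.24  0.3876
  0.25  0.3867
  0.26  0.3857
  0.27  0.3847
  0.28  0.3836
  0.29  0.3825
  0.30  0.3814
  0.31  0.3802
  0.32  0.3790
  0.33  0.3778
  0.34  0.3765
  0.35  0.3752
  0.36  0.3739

T = 0.75;  σ√T = 0.3724
d₁ = [ln(394/386) + (0.026 + 0.43²/2)·0.75] / 0.3724 = [0.0205 + 0.0888] / 0.3724 = 0.2936 → 0.29
√T = √0.75 = 0.8660
φ(d₁) = φ(0.29) = 0.3825
vega = S·φ(d₁)·√T = 394·0.3825·0.8660 = 130.5105
(Vega is the same for a European call and put with the same parameters.)

130.51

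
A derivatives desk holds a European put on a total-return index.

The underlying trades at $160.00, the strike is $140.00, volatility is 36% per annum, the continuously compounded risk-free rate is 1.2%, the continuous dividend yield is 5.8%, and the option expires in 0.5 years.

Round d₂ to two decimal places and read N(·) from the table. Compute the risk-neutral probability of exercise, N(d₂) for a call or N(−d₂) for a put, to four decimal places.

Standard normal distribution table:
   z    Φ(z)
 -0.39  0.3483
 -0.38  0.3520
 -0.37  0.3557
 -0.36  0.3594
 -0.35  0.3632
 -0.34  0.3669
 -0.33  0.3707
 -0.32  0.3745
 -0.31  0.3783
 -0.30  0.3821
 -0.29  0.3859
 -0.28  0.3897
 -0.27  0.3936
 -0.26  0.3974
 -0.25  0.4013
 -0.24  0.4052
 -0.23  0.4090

0.3783

σ√T = 0.36·√0.5 = 0.2546
d₁ = [ln(160/140) + (0.012 − 0.058 + 0.36²/2)·0.5] / 0.2546 = [0.1335 + 0.0094] / 0.2546 = 0.5615 → 0.56
d₂ = d₁ − σ√T = 0.5615 − 0.2546 = 0.3069 → 0.31
Pr(exercise) under Q = N(−d₂) = N(-0.31) = 0.3783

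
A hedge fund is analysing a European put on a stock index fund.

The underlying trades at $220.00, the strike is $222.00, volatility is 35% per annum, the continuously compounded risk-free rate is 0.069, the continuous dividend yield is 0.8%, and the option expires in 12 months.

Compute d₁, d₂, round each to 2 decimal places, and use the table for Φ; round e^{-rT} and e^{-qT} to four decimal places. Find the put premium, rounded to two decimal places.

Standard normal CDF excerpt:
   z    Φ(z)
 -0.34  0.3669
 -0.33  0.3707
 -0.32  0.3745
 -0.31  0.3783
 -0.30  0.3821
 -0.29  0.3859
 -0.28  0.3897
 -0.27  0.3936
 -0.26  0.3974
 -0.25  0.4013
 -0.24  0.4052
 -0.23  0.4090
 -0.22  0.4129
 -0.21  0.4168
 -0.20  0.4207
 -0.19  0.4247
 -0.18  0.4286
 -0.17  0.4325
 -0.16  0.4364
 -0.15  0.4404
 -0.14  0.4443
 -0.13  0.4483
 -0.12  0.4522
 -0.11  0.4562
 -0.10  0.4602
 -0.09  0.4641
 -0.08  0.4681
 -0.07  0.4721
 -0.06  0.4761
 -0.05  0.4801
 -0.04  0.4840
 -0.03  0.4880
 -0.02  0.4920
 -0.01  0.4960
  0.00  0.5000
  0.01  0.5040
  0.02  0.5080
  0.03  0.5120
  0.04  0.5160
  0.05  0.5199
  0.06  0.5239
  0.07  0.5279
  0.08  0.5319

T = 1;  σ√T = 0.3500
d₁ = [ln(220/222) + (0.069 − 0.008 + 0.35²/2)·1] / 0.3500 = [-0.0090 + 0.1222] / 0.3500 = 0.3234 which rounds to 0.32
d₂ = d₁ − σ√T = 0.3234 − 0.3500 = -0.0266 which rounds to -0.03
e^(−qT) = e^(−0.008·1) = 0.9920;  e^(−rT) = e^(−0.069·1) = 0.9333
P = 222·0.9333·N(0.03) − 220·0.9920·N(-0.32) = 222·0.9333·0.5120 − 220·0.9920·0.3745 = 106.0826 − 81.7309 = 24.3517

$24.35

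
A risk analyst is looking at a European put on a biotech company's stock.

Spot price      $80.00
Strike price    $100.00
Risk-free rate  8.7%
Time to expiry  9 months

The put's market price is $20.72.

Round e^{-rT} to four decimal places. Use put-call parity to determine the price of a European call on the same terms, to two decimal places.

exp(−rT) = exp(−0.087·0.75) = 0.9368
Put-call parity: C − P = S − K·e^(−rT) = 80 − 100·0.9368 = 80 − 93.6800 = -13.6800
C = P + (C − P) = 20.72 + (-13.6800) = 7.0400

$7.04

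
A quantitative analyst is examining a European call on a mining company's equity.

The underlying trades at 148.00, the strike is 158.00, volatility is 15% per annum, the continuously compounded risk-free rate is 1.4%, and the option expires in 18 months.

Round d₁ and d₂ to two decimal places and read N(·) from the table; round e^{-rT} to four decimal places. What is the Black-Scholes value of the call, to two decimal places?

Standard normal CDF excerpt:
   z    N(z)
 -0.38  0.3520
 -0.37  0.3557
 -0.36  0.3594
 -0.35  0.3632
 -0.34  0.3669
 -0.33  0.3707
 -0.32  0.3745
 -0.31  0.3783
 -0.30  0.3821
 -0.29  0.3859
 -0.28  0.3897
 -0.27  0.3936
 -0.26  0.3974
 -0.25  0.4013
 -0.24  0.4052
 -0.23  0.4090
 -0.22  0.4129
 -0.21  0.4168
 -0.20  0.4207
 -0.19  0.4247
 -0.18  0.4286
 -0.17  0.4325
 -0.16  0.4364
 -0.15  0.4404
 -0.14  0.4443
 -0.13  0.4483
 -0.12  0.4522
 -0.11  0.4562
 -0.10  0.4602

7.83

σ√T = 0.15 × 1.2247 = 0.1837
d₁ = [ln(148/158) + (0.014 + 0.15²/2)·1.5] / 0.1837 = [-0.0654 + 0.0379] / 0.1837 = -0.1497 ≈ -0.15
d₂ = d₁ − σ√T = -0.1497 − 0.1837 = -0.3334 ≈ -0.33
e^(−rT) = e^(−0.014·1.5) = 0.9792
C = 148·N(-0.15) − 158·0.9792·N(-0.33) = 148·0.4404 − 158·0.9792·0.3707 = 65.1792 − 57.3523 = 7.8269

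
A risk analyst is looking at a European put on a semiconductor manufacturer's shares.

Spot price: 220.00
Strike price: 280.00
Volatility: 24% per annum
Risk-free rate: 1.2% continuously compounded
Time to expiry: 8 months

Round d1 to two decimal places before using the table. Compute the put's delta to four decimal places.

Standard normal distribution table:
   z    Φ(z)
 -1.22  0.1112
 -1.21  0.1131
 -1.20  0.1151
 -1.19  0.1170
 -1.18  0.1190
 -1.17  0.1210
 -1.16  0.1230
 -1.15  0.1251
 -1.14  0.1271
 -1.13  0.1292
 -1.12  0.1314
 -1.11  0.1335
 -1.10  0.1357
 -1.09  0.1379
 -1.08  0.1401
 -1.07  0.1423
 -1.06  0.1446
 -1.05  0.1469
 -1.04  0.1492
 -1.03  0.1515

σ√T = 0.24 × 0.8165 = 0.1960
d₁ = [ln(220/280) + (0.012 + ½·0.24²)·0.6667] / (σ√T) = (-0.2412 + 0.0272) / 0.1960 = -1.0919 ≈ -1.09
N(d₁) = N(-1.09) = 0.1379
Δ_put = N(d₁) − 1 = 0.1379 − 1 = -0.8621

-0.8621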